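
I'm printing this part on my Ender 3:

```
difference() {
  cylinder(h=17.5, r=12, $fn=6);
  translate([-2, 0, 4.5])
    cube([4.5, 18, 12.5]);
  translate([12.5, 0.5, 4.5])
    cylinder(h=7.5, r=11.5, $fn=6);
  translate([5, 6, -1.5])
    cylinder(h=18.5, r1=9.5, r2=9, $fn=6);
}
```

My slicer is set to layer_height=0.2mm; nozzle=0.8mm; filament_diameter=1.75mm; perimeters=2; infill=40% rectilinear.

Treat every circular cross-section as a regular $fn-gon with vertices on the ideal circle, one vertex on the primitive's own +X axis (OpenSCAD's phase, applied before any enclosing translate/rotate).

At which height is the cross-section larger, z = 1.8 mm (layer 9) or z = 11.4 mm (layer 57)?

layer 9 (z = 1.8 mm)

Layer 9 (z = 1.8): the r=12 cylinder gives a regular 6-gon of circumradius 12 (constant along its height) (area = (6/2)·12.000²·sin(360°/6) = 374.12 mm²); the cube at (-2, 0) is not intersected at this z (z outside [4.5, 17]); the cylinder at (12.5, 0.5) is not intersected at this z (z outside [4.5, 12]); the cone at (5, 6): at t=0.178 of its height the radius interpolates to r₁+(r₂−r₁)t = 9.411, giving a regular 6-gon of that circumradius (area = (6/2)·9.411²·sin(360°/6) = 230.09 mm²); Subtracting the remaining from the first: starting from the r=12 cylinder (374.12 mm²), the cone at (5, 6) partially overlaps it — only the 145.83 mm² overlap (of its 230.09 mm²) is removed, clipping the outline — area = 228.29 mm². So its area = 228.29 mm². Layer 57 (z = 11.4): the r=12 cylinder gives a regular 6-gon of circumradius 12 (constant along its height) (area = (6/2)·12.000²·sin(360°/6) = 374.12 mm²); the 4.5×18 cube at (-2, 0) contributes its full rectangle (area 81.00 mm²); the cylinder at (12.5, 0.5): section is a regular 6-gon, circumradius r=11.5 (area = (6/2)·11.500²·sin(360°/6) = 343.60 mm²); the cone at (5, 6) contributes a regular 6-gon of circumradius 9.151 (interpolated between r1=9.5 and r2=9 at t=0.697) (area = (6/2)·9.151²·sin(360°/6) = 217.58 mm²); Taking the first minus the rest: starting from the r=12 cylinder (374.12 mm²), the 4.5×18 cube at (-2, 0) partially overlaps it — only the 46.77 mm² overlap (of its 81.00 mm²) is removed, clipping the outline; the r=11.5 cylinder at (12.5, 0.5) partially overlaps it — only the 102.09 mm² overlap (of its 343.60 mm²) is removed, clipping the outline; the cone at (5, 6) partially overlaps it — only the 26.96 mm² overlap (of its 217.58 mm²) is removed, clipping the outline — area = 198.31 mm². So its area = 198.31 mm². Layer 9 is larger (228.29 vs 198.31 mm²).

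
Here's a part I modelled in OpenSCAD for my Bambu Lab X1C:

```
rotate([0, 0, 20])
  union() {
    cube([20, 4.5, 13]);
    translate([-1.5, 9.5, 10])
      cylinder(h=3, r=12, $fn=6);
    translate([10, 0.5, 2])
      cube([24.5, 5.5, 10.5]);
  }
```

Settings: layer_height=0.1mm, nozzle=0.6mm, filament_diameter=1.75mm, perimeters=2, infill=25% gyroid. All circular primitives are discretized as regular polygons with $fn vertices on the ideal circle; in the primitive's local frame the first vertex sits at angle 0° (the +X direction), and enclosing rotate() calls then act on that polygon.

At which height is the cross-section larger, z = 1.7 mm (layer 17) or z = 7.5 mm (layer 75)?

Layer 17 (z = 1.7): the cube (footprint 20×4.5) is included at this height (area 90.00 mm²); the cylinder at (-1.5, 9.5) does not reach this height (z outside [10, 13]); the cube at (10, 0.5) is not intersected at this z (z outside [2, 12.5]); Merging all regions: only the 20×4.5 cube is present, so the union is just that shape — area = 90.00 mm²; (rotated 20° about Z; rotation is an isometry so areas/perimeters/island counts are preserved). So its area = 90.00 mm². Layer 75 (z = 7.5): the cube is present — its section is the full 20×4.5 rectangle (area 90.00 mm²); the cylinder at (-1.5, 9.5) does not reach this height (z outside [10, 13]); the cube at (10, 0.5) is present — its section is the full 24.5×5.5 rectangle (area 134.75 mm²); Combining (union): the regions partially overlap — summed areas 224.75 mm² minus the doubly-counted overlap 40.00 mm² gives 184.75 mm² — area = 184.75 mm²; (rotated 20° about Z; rotation is an isometry so areas/perimeters/island counts are preserved). So its area = 184.75 mm². Layer 75 is larger (184.75 vs 90.00 mm²).

layer 75 (z = 7.5 mm)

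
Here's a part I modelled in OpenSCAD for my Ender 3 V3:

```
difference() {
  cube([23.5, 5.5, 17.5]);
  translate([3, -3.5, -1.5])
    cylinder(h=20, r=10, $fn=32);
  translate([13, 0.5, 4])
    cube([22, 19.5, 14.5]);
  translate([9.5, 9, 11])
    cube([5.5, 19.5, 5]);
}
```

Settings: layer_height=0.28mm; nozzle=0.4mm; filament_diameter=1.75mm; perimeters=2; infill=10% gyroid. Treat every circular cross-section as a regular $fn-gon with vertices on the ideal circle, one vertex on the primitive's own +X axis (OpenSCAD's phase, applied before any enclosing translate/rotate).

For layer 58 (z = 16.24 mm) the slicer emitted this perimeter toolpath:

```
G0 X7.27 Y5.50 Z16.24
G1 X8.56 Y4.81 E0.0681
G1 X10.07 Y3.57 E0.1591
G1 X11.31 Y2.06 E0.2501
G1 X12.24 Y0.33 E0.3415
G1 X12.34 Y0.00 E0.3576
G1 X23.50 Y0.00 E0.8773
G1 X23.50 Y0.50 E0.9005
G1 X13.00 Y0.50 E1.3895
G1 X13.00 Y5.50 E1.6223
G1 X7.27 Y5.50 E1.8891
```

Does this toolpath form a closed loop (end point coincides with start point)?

yes

Start point (G0): (7.27, 5.50). End point (last G1): the path returns to the start — closed.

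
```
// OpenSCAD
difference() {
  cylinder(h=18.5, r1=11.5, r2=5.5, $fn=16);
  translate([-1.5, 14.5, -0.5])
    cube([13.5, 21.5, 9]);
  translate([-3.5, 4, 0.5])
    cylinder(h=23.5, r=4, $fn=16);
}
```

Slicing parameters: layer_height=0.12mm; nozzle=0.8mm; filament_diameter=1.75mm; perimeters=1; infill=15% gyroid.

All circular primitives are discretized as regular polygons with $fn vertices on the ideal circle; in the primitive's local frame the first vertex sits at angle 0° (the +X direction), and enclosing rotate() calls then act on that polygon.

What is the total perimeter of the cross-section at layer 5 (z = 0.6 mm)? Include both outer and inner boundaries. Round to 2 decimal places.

95.55 mm

At z = 0.6 mm: the cone contributes a regular 16-gon of circumradius 11.305 (interpolated between r1=11.5 and r2=5.5 at t=0.032) (perimeter = 2·16·11.305·sin(180°/16) = 70.58 mm); the 13.5×21.5 cube at (-1.5, 14.5) contributes its full rectangle (perimeter 70.00 mm); the r=4 cylinder at (-3.5, 4) gives a regular 16-gon of circumradius 4 (constant along its height) (perimeter = 2·16·4.000·sin(180°/16) = 24.97 mm); Subtracting the remaining from the first: starting from the cone, the 13.5×21.5 cube at (-1.5, 14.5) misses the remaining region (no effect); the r=4 cylinder at (-3.5, 4) lies wholly inside it (removes its full 48.98 mm² and its 24.97 mm outline becomes a hole wall) — boundary (outer + 1 inner loop) = 95.55 mm. Overall, the cross-section is one region with 1 hole. Total boundary length (outer + inner) = 95.55 mm.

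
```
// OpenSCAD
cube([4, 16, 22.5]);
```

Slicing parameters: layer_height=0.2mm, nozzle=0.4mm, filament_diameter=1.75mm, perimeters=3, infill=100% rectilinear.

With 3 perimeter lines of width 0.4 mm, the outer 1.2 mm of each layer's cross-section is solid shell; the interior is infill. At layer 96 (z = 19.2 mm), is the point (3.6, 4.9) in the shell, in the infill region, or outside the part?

shell

At z = 19.2 mm: the cube is present — its section is the full 4×16 rectangle. Overall, the cross-section is a single solid region. The nearest boundary edge runs (4.00, 0.00)→(4.00, 16.00); distance from the point to it = 0.40 mm. The point is inside the cross-section, 0.40 mm from the nearest boundary — within the 1.2 mm shell band (3 × 0.4).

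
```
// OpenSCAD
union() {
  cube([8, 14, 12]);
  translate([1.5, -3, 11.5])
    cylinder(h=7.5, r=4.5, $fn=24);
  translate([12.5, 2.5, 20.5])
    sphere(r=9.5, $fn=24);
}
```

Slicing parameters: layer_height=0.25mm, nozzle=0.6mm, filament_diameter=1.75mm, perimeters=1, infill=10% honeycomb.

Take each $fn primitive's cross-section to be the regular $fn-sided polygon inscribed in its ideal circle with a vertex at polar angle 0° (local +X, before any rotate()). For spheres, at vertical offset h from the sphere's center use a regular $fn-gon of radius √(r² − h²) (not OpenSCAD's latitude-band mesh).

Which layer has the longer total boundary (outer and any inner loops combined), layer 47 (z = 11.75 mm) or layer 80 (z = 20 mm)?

Layer 47 (z = 11.75): the cube is present — its section is the full 8×14 rectangle (perimeter 44.00 mm); the r=4.5 cylinder at (1.5, -3) contributes a regular 24-gon of circumradius 4.5 (perimeter = 2·24·4.500·sin(180°/24) = 28.19 mm); the sphere at (12.5, 2.5): section is a regular 24-gon, circumradius = √(r²−h²) = √(9.5²−8.75²) = 3.700 (perimeter = 2·24·3.700·sin(180°/24) = 23.18 mm); Taking the union: the regions partially overlap (shared area 5.48 mm²), so the edge portions inside another operand are dropped and the merged outline is re-measured after clipping — boundary = 84.05 mm. So its perimeter = 84.05 mm. Layer 80 (z = 20): the cube is absent (z outside [0, 12]); the cylinder at (1.5, -3) does not reach this height (z outside [11.5, 19]); the r=9.5 sphere at (12.5, 2.5) slices to a regular 24-gon of circumradius 9.487 (√(r²−h²) with h=0.5 from center) (perimeter = 2·24·9.487·sin(180°/24) = 59.44 mm); Merging all regions: only the r=9.5 sphere at (12.5, 2.5) is present, so the union is just that shape — boundary = 59.44 mm. So its perimeter = 59.44 mm. Layer 47 is larger (84.05 vs 59.44 mm).

layer 47 (z = 11.75 mm)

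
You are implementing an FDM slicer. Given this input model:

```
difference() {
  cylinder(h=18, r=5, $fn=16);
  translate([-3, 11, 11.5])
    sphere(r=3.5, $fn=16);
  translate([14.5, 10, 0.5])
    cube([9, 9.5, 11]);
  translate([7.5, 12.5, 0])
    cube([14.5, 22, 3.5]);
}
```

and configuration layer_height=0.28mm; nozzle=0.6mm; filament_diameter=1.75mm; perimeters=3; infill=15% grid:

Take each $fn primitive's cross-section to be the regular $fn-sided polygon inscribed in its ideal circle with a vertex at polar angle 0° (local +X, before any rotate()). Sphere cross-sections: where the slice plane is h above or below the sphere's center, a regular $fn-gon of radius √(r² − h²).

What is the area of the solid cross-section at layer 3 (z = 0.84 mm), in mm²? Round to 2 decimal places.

At z = 0.84 mm: the cylinder: section is a regular 16-gon, circumradius r=5 (area = (16/2)·5.000²·sin(360°/16) = 76.54 mm²); the sphere at (-3, 11) is absent (|z−center|=10.660 > r=3.5); the cube at (14.5, 10) (footprint 9×9.5) is included at this height (area 85.50 mm²); the cube at (7.5, 12.5) is present — its section is the full 14.5×22 rectangle (area 319.00 mm²); Taking the first minus the rest: starting from the r=5 cylinder (76.54 mm²), the 9×9.5 cube at (14.5, 10) misses the remaining region (no effect); the 14.5×22 cube at (7.5, 12.5) misses the remaining region (no effect) — area = 76.54 mm². Overall, the cross-section is a single solid region. Net area = 76.54 mm².

76.54 mm²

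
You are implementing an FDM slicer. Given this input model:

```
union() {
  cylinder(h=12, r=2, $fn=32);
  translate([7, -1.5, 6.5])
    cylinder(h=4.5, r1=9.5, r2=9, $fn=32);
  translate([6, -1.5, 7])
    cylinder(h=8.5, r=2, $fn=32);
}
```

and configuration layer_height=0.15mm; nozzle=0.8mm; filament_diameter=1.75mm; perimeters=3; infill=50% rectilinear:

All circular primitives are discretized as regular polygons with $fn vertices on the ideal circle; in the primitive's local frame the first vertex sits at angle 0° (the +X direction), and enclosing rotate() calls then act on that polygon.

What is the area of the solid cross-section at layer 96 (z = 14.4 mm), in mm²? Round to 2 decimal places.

12.49 mm²

At z = 14.4 mm: the cylinder does not reach this height (z outside [0, 12]); the cone at (7, -1.5) is absent (z outside [6.5, 11]); the cylinder at (6, -1.5): section is a regular 32-gon, circumradius r=2 (area = (32/2)·2.000²·sin(360°/32) = 12.49 mm²); Combining (union): only the r=2 cylinder at (6, -1.5) is present, so the union is just that shape — area = 12.49 mm². Overall, the cross-section is a single solid region. Net area = 12.49 mm².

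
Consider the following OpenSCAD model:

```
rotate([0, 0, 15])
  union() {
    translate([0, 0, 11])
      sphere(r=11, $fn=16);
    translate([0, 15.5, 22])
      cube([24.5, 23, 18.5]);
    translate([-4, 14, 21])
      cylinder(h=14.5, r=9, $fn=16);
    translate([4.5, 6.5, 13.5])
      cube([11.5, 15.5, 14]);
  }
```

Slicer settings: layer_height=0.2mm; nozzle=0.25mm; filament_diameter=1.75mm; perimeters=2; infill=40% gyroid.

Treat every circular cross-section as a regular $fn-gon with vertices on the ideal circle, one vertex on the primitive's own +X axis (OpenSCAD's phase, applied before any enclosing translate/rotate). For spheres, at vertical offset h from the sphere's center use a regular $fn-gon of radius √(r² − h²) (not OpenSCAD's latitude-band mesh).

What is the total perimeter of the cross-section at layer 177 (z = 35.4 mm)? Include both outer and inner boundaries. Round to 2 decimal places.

At z = 35.4 mm: the sphere is not intersected at this z (|z−center|=24.400 > r=11); the cube at (0, 15.5) is present — its section is the full 24.5×23 rectangle (perimeter 95.00 mm); the r=9 cylinder at (-4, 14) contributes a regular 16-gon of circumradius 9 (perimeter = 2·16·9.000·sin(180°/16) = 56.19 mm); the cube at (4.5, 6.5) is absent (z outside [13.5, 27.5]); Taking the union: the regions partially overlap (shared area 20.38 mm²), so the edge portions inside another operand are dropped and the merged outline is re-measured after clipping — boundary = 131.70 mm; (rotated 15° about Z; rotation is an isometry so areas/perimeters/island counts are preserved). Overall, the cross-section is a single solid region. Total boundary length (outer) = 131.70 mm.

131.70 mm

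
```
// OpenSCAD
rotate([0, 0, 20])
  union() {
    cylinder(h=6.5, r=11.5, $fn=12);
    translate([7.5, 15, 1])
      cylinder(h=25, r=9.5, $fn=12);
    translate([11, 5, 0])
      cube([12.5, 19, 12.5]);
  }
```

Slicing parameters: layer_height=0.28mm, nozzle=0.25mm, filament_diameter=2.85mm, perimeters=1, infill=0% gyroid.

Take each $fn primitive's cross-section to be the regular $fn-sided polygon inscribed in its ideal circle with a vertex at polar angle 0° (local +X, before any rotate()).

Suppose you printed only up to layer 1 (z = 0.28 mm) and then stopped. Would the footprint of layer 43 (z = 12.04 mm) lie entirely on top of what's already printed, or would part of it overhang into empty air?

Compare the two slices. At z = 0.28: the r=11.5 cylinder gives a regular 12-gon of circumradius 11.5 (constant along its height) (area = (12/2)·11.500²·sin(360°/12) = 396.75 mm²); the cylinder at (7.5, 15) is absent (z outside [1, 26]); the 12.5×19 cube at (11, 5) contributes its full rectangle (area 237.50 mm²); Combining (union): the 2 present regions are separate (no shared area or edge), so areas and boundary lengths simply add and each stays a separate island — area = 634.25 mm²; (rotated 20° about Z; rotation is an isometry so areas/perimeters/island counts are preserved). At z = 12.04: the cylinder is not intersected at this z (z outside [0, 6.5]); the cylinder at (7.5, 15): section is a regular 12-gon, circumradius r=9.5 (area = (12/2)·9.500²·sin(360°/12) = 270.75 mm²); the cube at (11, 5) (footprint 12.5×19) is included at this height (area 237.50 mm²); Taking the union: the regions partially overlap — summed areas 508.25 mm² minus the doubly-counted overlap 72.16 mm² gives 436.09 mm² — area = 436.09 mm²; (rotated 20° about Z; rotation is an isometry so areas/perimeters/island counts are preserved). Checking containment: at z = 12.04 the cross-section extends beyond the z = 0.28 cross-section by about 168.42 mm².

part overhangs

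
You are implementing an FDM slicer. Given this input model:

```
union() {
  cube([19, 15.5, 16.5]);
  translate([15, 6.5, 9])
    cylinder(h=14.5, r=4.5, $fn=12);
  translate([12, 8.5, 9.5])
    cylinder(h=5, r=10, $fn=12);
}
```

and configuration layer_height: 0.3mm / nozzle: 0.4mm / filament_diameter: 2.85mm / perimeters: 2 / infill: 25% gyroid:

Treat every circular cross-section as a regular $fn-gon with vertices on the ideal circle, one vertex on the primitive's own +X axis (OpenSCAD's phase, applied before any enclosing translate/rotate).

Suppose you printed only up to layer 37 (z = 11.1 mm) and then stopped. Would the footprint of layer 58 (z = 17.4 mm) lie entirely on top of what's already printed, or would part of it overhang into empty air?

Compare the two slices. At z = 11.1: the 19×15.5 cube contributes its full rectangle (area 294.50 mm²); the cylinder at (15, 6.5): section is a regular 12-gon, circumradius r=4.5 (area = (12/2)·4.500²·sin(360°/12) = 60.75 mm²); the cylinder at (12, 8.5): section is a regular 12-gon, circumradius r=10 (area = (12/2)·10.000²·sin(360°/12) = 300.00 mm²); Taking the union: the regions partially overlap — summed areas 655.25 mm² minus the doubly-counted overlap 300.31 mm² gives 354.94 mm² — area = 354.94 mm². At z = 17.4: the cube does not reach this height (z outside [0, 16.5]); the cylinder at (15, 6.5): section is a regular 12-gon, circumradius r=4.5 (area = (12/2)·4.500²·sin(360°/12) = 60.75 mm²); the cylinder at (12, 8.5) is absent (z outside [9.5, 14.5]); Taking the union: only the r=4.5 cylinder at (15, 6.5) is present, so the union is just that shape — area = 60.75 mm². Checking containment: the cross-section at z = 17.4 is a subset of the cross-section at z = 11.1.

entirely on top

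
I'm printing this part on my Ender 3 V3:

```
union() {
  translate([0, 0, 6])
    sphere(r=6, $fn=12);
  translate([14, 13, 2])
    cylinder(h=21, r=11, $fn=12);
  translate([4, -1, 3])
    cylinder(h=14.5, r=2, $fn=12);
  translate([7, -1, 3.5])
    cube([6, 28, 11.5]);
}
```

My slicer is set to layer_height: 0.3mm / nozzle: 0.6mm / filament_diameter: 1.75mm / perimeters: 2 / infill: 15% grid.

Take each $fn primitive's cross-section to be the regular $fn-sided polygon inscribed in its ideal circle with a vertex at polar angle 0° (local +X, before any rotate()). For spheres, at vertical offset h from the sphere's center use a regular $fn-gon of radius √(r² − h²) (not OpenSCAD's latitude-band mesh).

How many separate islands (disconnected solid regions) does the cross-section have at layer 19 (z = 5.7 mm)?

At z = 5.7 mm: the sphere: section is a regular 12-gon, circumradius = √(r²−h²) = √(6²−0.3²) = 5.992; the r=11 cylinder at (14, 13) gives a regular 12-gon of circumradius 11 (constant along its height); the cylinder at (4, -1): section is a regular 12-gon, circumradius r=2; the 6×28 cube at (7, -1) contributes its full rectangle; Merging all regions: the regions partially overlap (shared area 129.09 mm²), so overlapping operands fuse into one piece — 2 connected regions. Overall, the cross-section has 2 separate islands. Island count = 2.

2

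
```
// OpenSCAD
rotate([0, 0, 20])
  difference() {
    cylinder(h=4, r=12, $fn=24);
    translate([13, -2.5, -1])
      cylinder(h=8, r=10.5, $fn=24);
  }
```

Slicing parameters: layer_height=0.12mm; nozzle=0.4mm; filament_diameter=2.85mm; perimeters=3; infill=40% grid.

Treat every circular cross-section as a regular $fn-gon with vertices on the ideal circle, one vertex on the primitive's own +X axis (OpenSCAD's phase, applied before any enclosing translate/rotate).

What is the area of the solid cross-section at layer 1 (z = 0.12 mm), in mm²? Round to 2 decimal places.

332.47 mm²

At z = 0.12 mm: the r=12 cylinder contributes a regular 24-gon of circumradius 12 (area = (24/2)·12.000²·sin(360°/24) = 447.24 mm²); the r=10.5 cylinder at (13, -2.5) contributes a regular 24-gon of circumradius 10.5 (area = (24/2)·10.500²·sin(360°/24) = 342.42 mm²); After the difference (first − rest): starting from the r=12 cylinder (447.24 mm²), the r=10.5 cylinder at (13, -2.5) partially overlaps it — only the 114.77 mm² overlap (of its 342.42 mm²) is removed, clipping the outline — area = 332.47 mm²; (whole slice rotated 20° about Z — lengths, areas and connectivity unchanged). Overall, the cross-section is a single solid region. Net area = 332.47 mm².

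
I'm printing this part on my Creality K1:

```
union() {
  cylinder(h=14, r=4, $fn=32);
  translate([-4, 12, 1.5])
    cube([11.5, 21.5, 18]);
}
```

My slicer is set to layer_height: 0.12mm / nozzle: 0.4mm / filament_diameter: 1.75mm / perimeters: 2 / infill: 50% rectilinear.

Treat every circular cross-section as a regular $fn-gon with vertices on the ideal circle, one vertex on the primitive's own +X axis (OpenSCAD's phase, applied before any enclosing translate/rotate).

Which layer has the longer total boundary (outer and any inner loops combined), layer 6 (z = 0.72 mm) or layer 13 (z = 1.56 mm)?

layer 13 (z = 1.56 mm)

Layer 6 (z = 0.72): the cylinder: section is a regular 32-gon, circumradius r=4 (perimeter = 2·32·4.000·sin(180°/32) = 25.09 mm); the cube at (-4, 12) is not intersected at this z (z outside [1.5, 19.5]); Combining (union): only the r=4 cylinder is present, so the union is just that shape — boundary = 25.09 mm. So its perimeter = 25.09 mm. Layer 13 (z = 1.56): the cylinder: section is a regular 32-gon, circumradius r=4 (perimeter = 2·32·4.000·sin(180°/32) = 25.09 mm); the 11.5×21.5 cube at (-4, 12) contributes its full rectangle (perimeter 66.00 mm); Merging all regions: the 2 present regions are separate (no shared area or edge), so areas and boundary lengths simply add and each stays a separate island — boundary = 91.09 mm. So its perimeter = 91.09 mm. Layer 13 is larger (91.09 vs 25.09 mm).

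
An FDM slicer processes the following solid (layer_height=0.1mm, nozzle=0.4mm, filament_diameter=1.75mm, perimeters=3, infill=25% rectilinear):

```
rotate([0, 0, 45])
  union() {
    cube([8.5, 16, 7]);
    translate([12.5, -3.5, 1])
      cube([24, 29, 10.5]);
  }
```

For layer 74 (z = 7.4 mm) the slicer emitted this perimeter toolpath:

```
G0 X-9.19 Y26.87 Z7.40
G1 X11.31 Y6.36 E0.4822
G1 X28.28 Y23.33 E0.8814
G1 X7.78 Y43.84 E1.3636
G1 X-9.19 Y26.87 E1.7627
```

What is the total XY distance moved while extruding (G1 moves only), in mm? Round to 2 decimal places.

106.00 mm

Sum the Euclidean lengths of each G1 segment: total = 106.00 mm.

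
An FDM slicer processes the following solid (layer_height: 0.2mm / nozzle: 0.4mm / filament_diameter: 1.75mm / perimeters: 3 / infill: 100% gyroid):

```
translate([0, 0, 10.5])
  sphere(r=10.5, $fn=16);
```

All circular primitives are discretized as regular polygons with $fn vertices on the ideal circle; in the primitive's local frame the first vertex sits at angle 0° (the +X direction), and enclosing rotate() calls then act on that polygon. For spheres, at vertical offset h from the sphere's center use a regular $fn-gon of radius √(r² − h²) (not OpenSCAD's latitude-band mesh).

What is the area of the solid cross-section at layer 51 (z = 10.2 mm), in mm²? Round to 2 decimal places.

At z = 10.2 mm: the r=10.5 sphere contributes a regular 16-gon of circumradius √(10.5²−0.3²) = 10.496 (area = (16/2)·10.496²·sin(360°/16) = 337.25 mm²). Overall, the cross-section is a single solid region. Net area = 337.25 mm².

337.25 mm²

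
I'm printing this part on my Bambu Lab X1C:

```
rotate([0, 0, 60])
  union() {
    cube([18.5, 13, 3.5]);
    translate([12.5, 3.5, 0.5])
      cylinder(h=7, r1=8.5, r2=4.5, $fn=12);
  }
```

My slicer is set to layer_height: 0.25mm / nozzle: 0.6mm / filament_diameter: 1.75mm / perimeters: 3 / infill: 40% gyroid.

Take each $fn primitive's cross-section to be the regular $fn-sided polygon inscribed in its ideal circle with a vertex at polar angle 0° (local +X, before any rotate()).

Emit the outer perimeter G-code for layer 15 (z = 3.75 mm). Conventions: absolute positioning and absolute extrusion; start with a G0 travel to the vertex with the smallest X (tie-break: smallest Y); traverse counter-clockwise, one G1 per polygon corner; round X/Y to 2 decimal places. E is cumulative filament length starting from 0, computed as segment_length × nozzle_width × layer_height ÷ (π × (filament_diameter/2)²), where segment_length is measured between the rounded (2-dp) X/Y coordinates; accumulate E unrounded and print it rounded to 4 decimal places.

At z = 3.75 mm: the cube is absent (z outside [0, 3.5]); the cone at (12.5, 3.5): at t=0.464 of its height the radius interpolates to r₁+(r₂−r₁)t = 6.643, giving a regular 12-gon of that circumradius; Taking the union: only the cone at (12.5, 3.5) is present, so the union is just that shape — 1 connected region; (rotated 60° about Z; rotation is an isometry so areas/perimeters/island counts are preserved). The outline is a single polygon with 12 vertices. Extrusion per mm of travel: 0.6 × 0.25 / (π × 0.875²) = 0.062363. Accumulating E over each segment gives final E = 2.5733.

G0 X-3.42 Y12.58 Z3.75
G1 X-2.53 Y9.25 E0.2150
G1 X-0.10 Y6.82 E0.4293
G1 X3.22 Y5.93 E0.6436
G1 X6.54 Y6.82 E0.8580
G1 X8.97 Y9.25 E1.0723
G1 X9.86 Y12.58 E1.2872
G1 X8.97 Y15.90 E1.5016
G1 X6.54 Y18.33 E1.7159
G1 X3.22 Y19.22 E1.9303
G1 X-0.10 Y18.33 E2.1446
G1 X-2.53 Y15.90 E2.3589
G1 X-3.42 Y12.58 E2.5733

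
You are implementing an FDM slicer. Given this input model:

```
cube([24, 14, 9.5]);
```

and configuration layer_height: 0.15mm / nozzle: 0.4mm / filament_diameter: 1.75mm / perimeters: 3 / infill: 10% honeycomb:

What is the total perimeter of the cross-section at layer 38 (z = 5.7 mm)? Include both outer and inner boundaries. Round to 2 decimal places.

76.00 mm

At z = 5.7 mm: the 24×14 cube contributes its full rectangle (perimeter 76.00 mm). Overall, the cross-section is a single solid region. Total boundary length (outer) = 76.00 mm.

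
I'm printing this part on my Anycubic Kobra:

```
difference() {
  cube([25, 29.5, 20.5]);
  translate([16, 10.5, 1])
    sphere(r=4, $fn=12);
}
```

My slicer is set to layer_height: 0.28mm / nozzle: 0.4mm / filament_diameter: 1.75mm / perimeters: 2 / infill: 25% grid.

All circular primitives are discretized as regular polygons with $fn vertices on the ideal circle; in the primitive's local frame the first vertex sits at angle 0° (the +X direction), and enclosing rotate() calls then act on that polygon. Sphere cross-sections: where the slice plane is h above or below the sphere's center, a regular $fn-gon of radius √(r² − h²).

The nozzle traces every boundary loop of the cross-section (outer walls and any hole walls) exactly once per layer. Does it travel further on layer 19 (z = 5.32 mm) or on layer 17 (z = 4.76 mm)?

Layer 19 (z = 5.32): the 25×29.5 cube contributes its full rectangle (perimeter 109.00 mm); the sphere at (16, 10.5) is absent (|z−center|=4.320 > r=4); Subtracting the remaining from the first: none of the subtracted shapes is present at this height, so the 25×29.5 cube is unchanged — boundary = 109.00 mm. So its perimeter = 109.00 mm. Layer 17 (z = 4.76): the cube is present — its section is the full 25×29.5 rectangle (perimeter 109.00 mm); the r=4 sphere at (16, 10.5) contributes a regular 12-gon of circumradius √(4²−3.76²) = 1.365 (perimeter = 2·12·1.365·sin(180°/12) = 8.48 mm); Subtracting the remaining from the first: starting from the 25×29.5 cube, the r=4 sphere at (16, 10.5) lies wholly inside it (removes its full 5.59 mm² and its 8.48 mm outline becomes a hole wall) — boundary (outer + 1 inner loop) = 117.48 mm. So its perimeter = 117.48 mm. Layer 17 is larger (117.48 vs 109.00 mm).

layer 17 (z = 4.76 mm)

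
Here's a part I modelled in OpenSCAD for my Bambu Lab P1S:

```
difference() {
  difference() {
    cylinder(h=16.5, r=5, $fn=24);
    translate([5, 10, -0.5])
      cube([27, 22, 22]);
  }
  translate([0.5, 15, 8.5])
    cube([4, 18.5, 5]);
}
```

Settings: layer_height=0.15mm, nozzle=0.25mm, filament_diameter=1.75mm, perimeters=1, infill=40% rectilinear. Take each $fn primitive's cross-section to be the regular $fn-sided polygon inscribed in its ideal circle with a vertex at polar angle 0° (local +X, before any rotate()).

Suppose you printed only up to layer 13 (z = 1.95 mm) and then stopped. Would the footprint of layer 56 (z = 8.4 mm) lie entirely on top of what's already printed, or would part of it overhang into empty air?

entirely on top

Compare the two slices. At z = 1.95: the cylinder: section is a regular 24-gon, circumradius r=5 (area = (24/2)·5.000²·sin(360°/24) = 77.65 mm²); the cube at (5, 10) (footprint 27×22) is included at this height (area 594.00 mm²); Taking the first minus the rest: starting from the r=5 cylinder (77.65 mm²), the 27×22 cube at (5, 10) misses the remaining region (no effect) — area = 77.65 mm²; the cube at (0.5, 15) is absent (z outside [8.5, 13.5]); Subtracting the remaining from the first: none of the subtracted shapes is present at this height, so the result so far is unchanged — area = 77.65 mm². At z = 8.4: the r=5 cylinder gives a regular 24-gon of circumradius 5 (constant along its height) (area = (24/2)·5.000²·sin(360°/24) = 77.65 mm²); the cube at (5, 10) (footprint 27×22) is included at this height (area 594.00 mm²); Subtracting the remaining from the first: starting from the r=5 cylinder (77.65 mm²), the 27×22 cube at (5, 10) misses the remaining region (no effect) — area = 77.65 mm²; the cube at (0.5, 15) is not intersected at this z (z outside [8.5, 13.5]); After the difference (first − rest): none of the subtracted shapes is present at this height, so that combined region is unchanged — area = 77.65 mm². Checking containment: the cross-section at z = 8.4 is a subset of the cross-section at z = 1.95.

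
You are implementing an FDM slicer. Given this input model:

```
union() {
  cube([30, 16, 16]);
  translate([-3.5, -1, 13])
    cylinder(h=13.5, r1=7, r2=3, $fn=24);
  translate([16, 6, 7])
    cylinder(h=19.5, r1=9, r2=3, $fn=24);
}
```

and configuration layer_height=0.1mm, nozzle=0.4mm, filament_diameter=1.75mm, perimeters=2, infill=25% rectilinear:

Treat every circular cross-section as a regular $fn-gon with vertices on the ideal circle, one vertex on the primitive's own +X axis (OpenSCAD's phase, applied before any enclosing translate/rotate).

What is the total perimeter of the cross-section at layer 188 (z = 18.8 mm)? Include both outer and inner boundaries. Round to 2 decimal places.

66.73 mm

At z = 18.8 mm: the cube is not intersected at this z (z outside [0, 16]); the cone at (-3.5, -1) (r1=7→r2=3) has section circumradius 5.281 here — a regular 24-gon (perimeter = 2·24·5.281·sin(180°/24) = 33.09 mm); the cone at (16, 6) (r1=9→r2=3) has section circumradius 5.369 here — a regular 24-gon (perimeter = 2·24·5.369·sin(180°/24) = 33.64 mm); Taking the union: the 2 present regions are separate (no shared area or edge), so areas and boundary lengths simply add and each stays a separate island — boundary = 66.73 mm. Overall, the cross-section has 2 separate islands. Total boundary length (outer) = 66.73 mm.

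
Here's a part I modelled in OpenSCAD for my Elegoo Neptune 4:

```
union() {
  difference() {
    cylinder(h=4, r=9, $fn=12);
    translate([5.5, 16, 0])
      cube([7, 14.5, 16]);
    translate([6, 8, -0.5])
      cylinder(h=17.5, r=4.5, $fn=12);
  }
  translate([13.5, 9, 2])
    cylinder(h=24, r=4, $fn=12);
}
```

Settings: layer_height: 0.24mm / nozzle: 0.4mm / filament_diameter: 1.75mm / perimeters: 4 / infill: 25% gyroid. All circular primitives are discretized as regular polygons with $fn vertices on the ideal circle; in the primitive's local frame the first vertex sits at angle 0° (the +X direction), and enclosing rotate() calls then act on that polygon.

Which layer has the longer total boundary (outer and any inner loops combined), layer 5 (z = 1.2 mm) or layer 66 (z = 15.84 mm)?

Layer 5 (z = 1.2): the r=9 cylinder contributes a regular 12-gon of circumradius 9 (perimeter = 2·12·9.000·sin(180°/12) = 55.90 mm); the cube at (5.5, 16) is present — its section is the full 7×14.5 rectangle (perimeter 43.00 mm); the cylinder at (6, 8): section is a regular 12-gon, circumradius r=4.5 (perimeter = 2·12·4.500·sin(180°/12) = 27.95 mm); After the difference (first − rest): starting from the r=9 cylinder, the 7×14.5 cube at (5.5, 16) misses the remaining region (no effect); the r=4.5 cylinder at (6, 8) partially overlaps it — only the 17.30 mm² overlap (of its 60.75 mm²) is removed, clipping the outline — boundary = 57.35 mm; the cylinder at (13.5, 9) does not reach this height (z outside [2, 26]); Combining (union): only the result so far is present, so the union is just that shape — boundary = 57.35 mm. So its perimeter = 57.35 mm. Layer 66 (z = 15.84): the cylinder does not reach this height (z outside [0, 4]); the cube at (5.5, 16) is present — its section is the full 7×14.5 rectangle (perimeter 43.00 mm); the r=4.5 cylinder at (6, 8) gives a regular 12-gon of circumradius 4.5 (constant along its height) (perimeter = 2·12·4.500·sin(180°/12) = 27.95 mm); After the difference (first − rest): the first operand is absent here, so nothing remains; the r=4 cylinder at (13.5, 9) gives a regular 12-gon of circumradius 4 (constant along its height) (perimeter = 2·12·4.000·sin(180°/12) = 24.85 mm); Taking the union: only the r=4 cylinder at (13.5, 9) is present, so the union is just that shape — boundary = 24.85 mm. So its perimeter = 24.85 mm. Layer 5 is larger (57.35 vs 24.85 mm).

layer 5 (z = 1.2 mm)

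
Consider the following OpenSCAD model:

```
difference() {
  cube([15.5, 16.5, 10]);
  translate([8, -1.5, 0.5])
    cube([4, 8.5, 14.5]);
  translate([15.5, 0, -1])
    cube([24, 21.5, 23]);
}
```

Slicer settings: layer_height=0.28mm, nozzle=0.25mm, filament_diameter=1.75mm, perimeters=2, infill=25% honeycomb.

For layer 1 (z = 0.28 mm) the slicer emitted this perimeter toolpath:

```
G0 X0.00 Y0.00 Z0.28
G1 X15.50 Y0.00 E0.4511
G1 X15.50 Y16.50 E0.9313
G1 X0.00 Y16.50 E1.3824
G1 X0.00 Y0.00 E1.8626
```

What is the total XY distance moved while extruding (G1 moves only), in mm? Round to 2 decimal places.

Sum the Euclidean lengths of each G1 segment: total = 64.00 mm.

64.00 mm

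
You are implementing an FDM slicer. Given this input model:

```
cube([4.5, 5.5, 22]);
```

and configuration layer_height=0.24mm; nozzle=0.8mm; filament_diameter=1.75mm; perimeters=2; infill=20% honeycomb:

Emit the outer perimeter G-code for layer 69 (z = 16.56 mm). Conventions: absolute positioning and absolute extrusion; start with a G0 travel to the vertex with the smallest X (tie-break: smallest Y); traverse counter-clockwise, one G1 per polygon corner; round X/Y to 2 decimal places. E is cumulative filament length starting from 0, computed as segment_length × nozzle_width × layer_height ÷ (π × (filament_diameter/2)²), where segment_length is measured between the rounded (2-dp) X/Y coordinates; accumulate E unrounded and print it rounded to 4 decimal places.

At z = 16.56 mm: the cube is present — its section is the full 4.5×5.5 rectangle. The outline is a single polygon with 4 vertices. Extrusion per mm of travel: 0.8 × 0.24 / (π × 0.875²) = 0.079824. Accumulating E over each segment gives final E = 1.5965.

G0 X0.00 Y0.00 Z16.56
G1 X4.50 Y0.00 E0.3592
G1 X4.50 Y5.50 E0.7982
G1 X0.00 Y5.50 E1.1575
G1 X0.00 Y0.00 E1.5965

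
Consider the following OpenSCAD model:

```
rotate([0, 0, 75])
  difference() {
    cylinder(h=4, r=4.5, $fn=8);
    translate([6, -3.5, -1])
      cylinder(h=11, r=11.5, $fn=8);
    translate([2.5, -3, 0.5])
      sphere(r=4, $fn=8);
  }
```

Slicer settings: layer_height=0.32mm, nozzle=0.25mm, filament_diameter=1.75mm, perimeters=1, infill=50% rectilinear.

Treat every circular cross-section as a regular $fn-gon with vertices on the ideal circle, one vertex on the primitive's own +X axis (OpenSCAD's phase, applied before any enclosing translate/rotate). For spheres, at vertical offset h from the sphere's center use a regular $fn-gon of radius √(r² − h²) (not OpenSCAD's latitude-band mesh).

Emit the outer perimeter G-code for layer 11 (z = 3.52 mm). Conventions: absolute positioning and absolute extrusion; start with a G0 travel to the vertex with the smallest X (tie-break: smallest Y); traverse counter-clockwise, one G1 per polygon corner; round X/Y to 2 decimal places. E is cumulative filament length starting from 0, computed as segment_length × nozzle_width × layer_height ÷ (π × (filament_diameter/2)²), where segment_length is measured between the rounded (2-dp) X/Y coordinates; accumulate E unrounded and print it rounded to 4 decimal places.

At z = 3.52 mm: the r=4.5 cylinder contributes a regular 8-gon of circumradius 4.5; the r=11.5 cylinder at (6, -3.5) gives a regular 8-gon of circumradius 11.5 (constant along its height); the r=4 sphere at (2.5, -3) slices to a regular 8-gon of circumradius 2.623 (√(r²−h²) with h=3.02 from center); After the difference (first − rest): starting from the r=4.5 cylinder, the r=11.5 cylinder at (6, -3.5) partially overlaps it — only the 55.67 mm² overlap (of its 374.06 mm²) is removed, clipping the outline; the r=4 sphere at (2.5, -3) misses the remaining region (no effect) — 1 connected region; (rotated 75° about Z; rotation is an isometry so areas/perimeters/island counts are preserved). The outline is a single polygon with 4 vertices. Extrusion per mm of travel: 0.25 × 0.32 / (π × 0.875²) = 0.033260. Accumulating E over each segment gives final E = 0.2958.

G0 X-3.97 Y-1.67 Z3.52
G1 X-3.90 Y-2.25 E0.0194
G1 X-1.16 Y-4.35 E0.1343
G1 X-0.58 Y-4.27 E0.1537
G1 X-3.97 Y-1.67 E0.2958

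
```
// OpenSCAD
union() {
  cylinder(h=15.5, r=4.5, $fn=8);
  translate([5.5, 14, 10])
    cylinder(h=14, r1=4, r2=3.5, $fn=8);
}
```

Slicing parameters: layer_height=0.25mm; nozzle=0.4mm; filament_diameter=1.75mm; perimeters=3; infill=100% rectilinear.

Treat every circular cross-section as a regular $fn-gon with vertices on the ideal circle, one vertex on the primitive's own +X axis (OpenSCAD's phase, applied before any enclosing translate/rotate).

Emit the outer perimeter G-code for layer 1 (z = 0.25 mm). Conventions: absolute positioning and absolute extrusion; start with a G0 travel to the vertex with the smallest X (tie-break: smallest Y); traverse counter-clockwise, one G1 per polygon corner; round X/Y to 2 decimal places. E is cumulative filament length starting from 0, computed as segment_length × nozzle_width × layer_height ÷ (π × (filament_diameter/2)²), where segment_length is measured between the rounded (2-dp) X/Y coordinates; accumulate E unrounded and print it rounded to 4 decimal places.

G0 X-4.50 Y0.00 Z0.25
G1 X-3.18 Y-3.18 E0.1431
G1 X0.00 Y-4.50 E0.2863
G1 X3.18 Y-3.18 E0.4294
G1 X4.50 Y0.00 E0.5726
G1 X3.18 Y3.18 E0.7157
G1 X0.00 Y4.50 E0.8589
G1 X-3.18 Y3.18 E1.0020
G1 X-4.50 Y0.00 E1.1452

At z = 0.25 mm: the r=4.5 cylinder contributes a regular 8-gon of circumradius 4.5; the cone at (5.5, 14) is absent (z outside [10, 24]); Combining (union): only the r=4.5 cylinder is present, so the union is just that shape — 1 connected region. The outline is a single polygon with 8 vertices. Extrusion per mm of travel: 0.4 × 0.25 / (π × 0.875²) = 0.041575. Accumulating E over each segment gives final E = 1.1452.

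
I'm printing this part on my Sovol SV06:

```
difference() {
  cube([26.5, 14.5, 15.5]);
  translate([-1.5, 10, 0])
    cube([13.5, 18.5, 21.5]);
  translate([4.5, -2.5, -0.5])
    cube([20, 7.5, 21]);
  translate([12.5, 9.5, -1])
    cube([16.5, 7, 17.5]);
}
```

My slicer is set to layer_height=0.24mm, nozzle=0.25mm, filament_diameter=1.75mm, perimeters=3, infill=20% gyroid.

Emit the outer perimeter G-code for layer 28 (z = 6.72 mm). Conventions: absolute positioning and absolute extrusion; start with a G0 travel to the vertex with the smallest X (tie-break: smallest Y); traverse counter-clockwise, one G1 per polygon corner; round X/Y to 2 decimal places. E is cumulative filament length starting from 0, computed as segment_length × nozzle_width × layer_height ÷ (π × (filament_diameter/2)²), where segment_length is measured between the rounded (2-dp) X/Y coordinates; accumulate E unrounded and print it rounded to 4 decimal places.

At z = 6.72 mm: the 26.5×14.5 cube contributes its full rectangle; the 13.5×18.5 cube at (-1.5, 10) contributes its full rectangle; the 20×7.5 cube at (4.5, -2.5) contributes its full rectangle; the cube at (12.5, 9.5) (footprint 16.5×7) is included at this height; Taking the first minus the rest: starting from the 26.5×14.5 cube, the 13.5×18.5 cube at (-1.5, 10) partially overlaps it — only the 54.00 mm² overlap (of its 249.75 mm²) is removed, clipping the outline; the 20×7.5 cube at (4.5, -2.5) partially overlaps it — only the 100.00 mm² overlap (of its 150.00 mm²) is removed, clipping the outline; the 16.5×7 cube at (12.5, 9.5) partially overlaps it — only the 70.00 mm² overlap (of its 115.50 mm²) is removed, clipping the outline — 1 connected region. The outline is a single polygon with 12 vertices. Extrusion per mm of travel: 0.25 × 0.24 / (π × 0.875²) = 0.024945. Accumulating E over each segment gives final E = 2.2949.

G0 X0.00 Y0.00 Z6.72
G1 X4.50 Y0.00 E0.1123
G1 X4.50 Y5.00 E0.2370
G1 X24.50 Y5.00 E0.7359
G1 X24.50 Y0.00 E0.8606
G1 X26.50 Y0.00 E0.9105
G1 X26.50 Y9.50 E1.1475
G1 X12.50 Y9.50 E1.4967
G1 X12.50 Y14.50 E1.6214
G1 X12.00 Y14.50 E1.6339
G1 X12.00 Y10.00 E1.7462
G1 X0.00 Y10.00 E2.0455
G1 X0.00 Y0.00 E2.2949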